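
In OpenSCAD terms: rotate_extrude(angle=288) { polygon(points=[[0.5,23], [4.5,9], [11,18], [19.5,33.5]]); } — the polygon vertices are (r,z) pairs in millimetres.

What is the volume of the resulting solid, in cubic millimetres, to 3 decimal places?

Volume = 7032.769 mm³

Profile (r,z), 4 vertices: (0.5,23) (4.5,9) (11,18) (19.5,33.5)
edge 0: (0.5,23)→(4.5,9)  cross = 0.5·9 − 4.5·23 = -99.0000; (r_i+r_j)·cross = 5·-99.0000 = -495.0000
edge 1: (4.5,9)→(11,18)  cross = 4.5·18 − 11·9 = -18.0000; (r_i+r_j)·cross = 15.5·-18.0000 = -279.0000
edge 2: (11,18)→(19.5,33.5)  cross = 11·33.5 − 19.5·18 = 17.5000; (r_i+r_j)·cross = 30.5·17.5000 = 533.7500
edge 3: (19.5,33.5)→(0.5,23)  cross = 19.5·23 − 0.5·33.5 = 431.7500; (r_i+r_j)·cross = 20·431.7500 = 8635.0000
Σcross = 332.2500 → A = |Σcross|/2 = 166.1250 mm²
Σ(r_i+r_j)·cross = 8394.7500 → first moment M = |Σ|/6 = 1399.1250
R_c = M/A = 1399.1250/166.1250 = 8.4221 mm
θ = 288° = 5.026548 rad
V = θ·R_c·A = 5.026548·8.4221·166.1250 = 7032.769 mm³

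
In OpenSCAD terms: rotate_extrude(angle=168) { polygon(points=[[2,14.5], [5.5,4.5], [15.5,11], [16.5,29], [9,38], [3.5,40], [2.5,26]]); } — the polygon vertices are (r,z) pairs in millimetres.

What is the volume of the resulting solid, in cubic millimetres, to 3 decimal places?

Profile (r,z), 7 vertices: (2,14.5) (5.5,4.5) (15.5,11) (16.5,29) (9,38) (3.5,40) (2.5,26)
edge 0: (2,14.5)→(5.5,4.5)  cross = 2·4.5 − 5.5·14.5 = -70.7500; (r_i+r_j)·cross = 7.5·-70.7500 = -530.6250
edge 1: (5.5,4.5)→(15.5,11)  cross = 5.5·11 − 15.5·4.5 = -9.2500; (r_i+r_j)·cross = 21·-9.2500 = -194.2500
edge 2: (15.5,11)→(16.5,29)  cross = 15.5·29 − 16.5·11 = 268.0000; (r_i+r_j)·cross = 32·268.0000 = 8576.0000
edge 3: (16.5,29)→(9,38)  cross = 16.5·38 − 9·29 = 366.0000; (r_i+r_j)·cross = 25.5·366.0000 = 9333.0000
edge 4: (9,38)→(3.5,40)  cross = 9·40 − 3.5·38 = 227.0000; (r_i+r_j)·cross = 12.5·227.0000 = 2837.5000
edge 5: (3.5,40)→(2.5,26)  cross = 3.5·26 − 2.5·40 = -9.0000; (r_i+r_j)·cross = 6·-9.0000 = -54.0000
edge 6: (2.5,26)→(2,14.5)  cross = 2.5·14.5 − 2·26 = -15.7500; (r_i+r_j)·cross = 4.5·-15.7500 = -70.8750
Σcross = 756.2500 → A = |Σcross|/2 = 378.1250 mm²
Σ(r_i+r_j)·cross = 19896.7500 → first moment M = |Σ|/6 = 3316.1250
R_c = M/A = 3316.1250/378.1250 = 8.7699 mm
θ = 168° = 2.932153 rad
V = θ·R_c·A = 2.932153·8.7699·378.1250 = 9723.386 mm³

Volume = 9723.386 mm³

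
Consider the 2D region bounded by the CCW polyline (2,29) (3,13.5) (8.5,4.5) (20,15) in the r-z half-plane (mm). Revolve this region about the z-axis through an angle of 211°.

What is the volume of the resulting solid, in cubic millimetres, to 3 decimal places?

Volume = 7183.842 mm³

Profile (r,z), 4 vertices: (2,29) (3,13.5) (8.5,4.5) (20,15)
edge 0: (2,29)→(3,13.5)  cross = 2·13.5 − 3·29 = -60.0000; (r_i+r_j)·cross = 5·-60.0000 = -300.0000
edge 1: (3,13.5)→(8.5,4.5)  cross = 3·4.5 − 8.5·13.5 = -101.2500; (r_i+r_j)·cross = 11.5·-101.2500 = -1164.3750
edge 2: (8.5,4.5)→(20,15)  cross = 8.5·15 − 20·4.5 = 37.5000; (r_i+r_j)·cross = 28.5·37.5000 = 1068.7500
edge 3: (20,15)→(2,29)  cross = 20·29 − 2·15 = 550.0000; (r_i+r_j)·cross = 22·550.0000 = 12100.0000
Σcross = 426.2500 → A = |Σcross|/2 = 213.1250 mm²
Σ(r_i+r_j)·cross = 11704.3750 → first moment M = |Σ|/6 = 1950.7292
R_c = M/A = 1950.7292/213.1250 = 9.1530 mm
θ = 211° = 3.682645 rad
V = θ·R_c·A = 3.682645·9.1530·213.1250 = 7183.842 mm³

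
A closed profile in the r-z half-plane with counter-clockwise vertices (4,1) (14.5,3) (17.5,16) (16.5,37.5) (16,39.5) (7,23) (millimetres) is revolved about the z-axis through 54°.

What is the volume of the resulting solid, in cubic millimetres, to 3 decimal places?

Profile (r,z), 6 vertices: (4,1) (14.5,3) (17.5,16) (16.5,37.5) (16,39.5) (7,23)
edge 0: (4,1)→(14.5,3)  cross = 4·3 − 14.5·1 = -2.5000; (r_i+r_j)·cross = 18.5·-2.5000 = -46.2500
edge 1: (14.5,3)→(17.5,16)  cross = 14.5·16 − 17.5·3 = 179.5000; (r_i+r_j)·cross = 32·179.5000 = 5744.0000
edge 2: (17.5,16)→(16.5,37.5)  cross = 17.5·37.5 − 16.5·16 = 392.2500; (r_i+r_j)·cross = 34·392.2500 = 13336.5000
edge 3: (16.5,37.5)→(16,39.5)  cross = 16.5·39.5 − 16·37.5 = 51.7500; (r_i+r_j)·cross = 32.5·51.7500 = 1681.8750
edge 4: (16,39.5)→(7,23)  cross = 16·23 − 7·39.5 = 91.5000; (r_i+r_j)·cross = 23·91.5000 = 2104.5000
edge 5: (7,23)→(4,1)  cross = 7·1 − 4·23 = -85.0000; (r_i+r_j)·cross = 11·-85.0000 = -935.0000
Σcross = 627.5000 → A = |Σcross|/2 = 313.7500 mm²
Σ(r_i+r_j)·cross = 21885.6250 → first moment M = |Σ|/6 = 3647.6042
R_c = M/A = 3647.6042/313.7500 = 11.6258 mm
θ = 54° = 0.942478 rad
V = θ·R_c·A = 0.942478·11.6258·313.7500 = 3437.786 mm³

Volume = 3437.786 mm³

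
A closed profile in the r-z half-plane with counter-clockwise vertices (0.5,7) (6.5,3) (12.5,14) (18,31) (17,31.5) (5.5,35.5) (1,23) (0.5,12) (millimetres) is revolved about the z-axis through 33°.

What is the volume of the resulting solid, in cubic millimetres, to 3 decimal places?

Profile (r,z), 8 vertices: (0.5,7) (6.5,3) (12.5,14) (18,31) (17,31.5) (5.5,35.5) (1,23) (0.5,12)
edge 0: (0.5,7)→(6.5,3)  cross = 0.5·3 − 6.5·7 = -44.0000; (r_i+r_j)·cross = 7·-44.0000 = -308.0000
edge 1: (6.5,3)→(12.5,14)  cross = 6.5·14 − 12.5·3 = 53.5000; (r_i+r_j)·cross = 19·53.5000 = 1016.5000
edge 2: (12.5,14)→(18,31)  cross = 12.5·31 − 18·14 = 135.5000; (r_i+r_j)·cross = 30.5·135.5000 = 4132.7500
edge 3: (18,31)→(17,31.5)  cross = 18·31.5 − 17·31 = 40.0000; (r_i+r_j)·cross = 35·40.0000 = 1400.0000
edge 4: (17,31.5)→(5.5,35.5)  cross = 17·35.5 − 5.5·31.5 = 430.2500; (r_i+r_j)·cross = 22.5·430.2500 = 9680.6250
edge 5: (5.5,35.5)→(1,23)  cross = 5.5·23 − 1·35.5 = 91.0000; (r_i+r_j)·cross = 6.5·91.0000 = 591.5000
edge 6: (1,23)→(0.5,12)  cross = 1·12 − 0.5·23 = 0.5000; (r_i+r_j)·cross = 1.5·0.5000 = 0.7500
edge 7: (0.5,12)→(0.5,7)  cross = 0.5·7 − 0.5·12 = -2.5000; (r_i+r_j)·cross = 1·-2.5000 = -2.5000
Σcross = 704.2500 → A = |Σcross|/2 = 352.1250 mm²
Σ(r_i+r_j)·cross = 16511.6250 → first moment M = |Σ|/6 = 2751.9375
R_c = M/A = 2751.9375/352.1250 = 7.8152 mm
θ = 33° = 0.575959 rad
V = θ·R_c·A = 0.575959·7.8152·352.1250 = 1585.002 mm³

Volume = 1585.002 mm³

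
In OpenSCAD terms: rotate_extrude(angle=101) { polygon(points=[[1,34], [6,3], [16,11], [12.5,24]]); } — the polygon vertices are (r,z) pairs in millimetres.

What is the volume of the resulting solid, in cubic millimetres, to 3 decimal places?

Volume = 3357.440 mm³

Profile (r,z), 4 vertices: (1,34) (6,3) (16,11) (12.5,24)
edge 0: (1,34)→(6,3)  cross = 1·3 − 6·34 = -201.0000; (r_i+r_j)·cross = 7·-201.0000 = -1407.0000
edge 1: (6,3)→(16,11)  cross = 6·11 − 16·3 = 18.0000; (r_i+r_j)·cross = 22·18.0000 = 396.0000
edge 2: (16,11)→(12.5,24)  cross = 16·24 − 12.5·11 = 246.5000; (r_i+r_j)·cross = 28.5·246.5000 = 7025.2500
edge 3: (12.5,24)→(1,34)  cross = 12.5·34 − 1·24 = 401.0000; (r_i+r_j)·cross = 13.5·401.0000 = 5413.5000
Σcross = 464.5000 → A = |Σcross|/2 = 232.2500 mm²
Σ(r_i+r_j)·cross = 11427.7500 → first moment M = |Σ|/6 = 1904.6250
R_c = M/A = 1904.6250/232.2500 = 8.2008 mm
θ = 101° = 1.762783 rad
V = θ·R_c·A = 1.762783·8.2008·232.2500 = 3357.440 mm³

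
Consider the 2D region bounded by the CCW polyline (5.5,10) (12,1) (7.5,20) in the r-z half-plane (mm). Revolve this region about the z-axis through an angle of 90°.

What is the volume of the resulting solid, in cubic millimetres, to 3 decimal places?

Profile (r,z), 3 vertices: (5.5,10) (12,1) (7.5,20)
edge 0: (5.5,10)→(12,1)  cross = 5.5·1 − 12·10 = -114.5000; (r_i+r_j)·cross = 17.5·-114.5000 = -2003.7500
edge 1: (12,1)→(7.5,20)  cross = 12·20 − 7.5·1 = 232.5000; (r_i+r_j)·cross = 19.5·232.5000 = 4533.7500
edge 2: (7.5,20)→(5.5,10)  cross = 7.5·10 − 5.5·20 = -35.0000; (r_i+r_j)·cross = 13·-35.0000 = -455.0000
Σcross = 83.0000 → A = |Σcross|/2 = 41.5000 mm²
Σ(r_i+r_j)·cross = 2075.0000 → first moment M = |Σ|/6 = 345.8333
R_c = M/A = 345.8333/41.5000 = 8.3333 mm
θ = 90° = 1.570796 rad
V = θ·R_c·A = 1.570796·8.3333·41.5000 = 543.234 mm³

Volume = 543.234 mm³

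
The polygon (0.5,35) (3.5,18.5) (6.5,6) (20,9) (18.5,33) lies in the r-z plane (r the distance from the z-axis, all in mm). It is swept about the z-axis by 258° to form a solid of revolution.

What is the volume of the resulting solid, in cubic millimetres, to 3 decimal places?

Volume = 20948.847 mm³

Profile (r,z), 5 vertices: (0.5,35) (3.5,18.5) (6.5,6) (20,9) (18.5,33)
edge 0: (0.5,35)→(3.5,18.5)  cross = 0.5·18.5 − 3.5·35 = -113.2500; (r_i+r_j)·cross = 4·-113.2500 = -453.0000
edge 1: (3.5,18.5)→(6.5,6)  cross = 3.5·6 − 6.5·18.5 = -99.2500; (r_i+r_j)·cross = 10·-99.2500 = -992.5000
edge 2: (6.5,6)→(20,9)  cross = 6.5·9 − 20·6 = -61.5000; (r_i+r_j)·cross = 26.5·-61.5000 = -1629.7500
edge 3: (20,9)→(18.5,33)  cross = 20·33 − 18.5·9 = 493.5000; (r_i+r_j)·cross = 38.5·493.5000 = 18999.7500
edge 4: (18.5,33)→(0.5,35)  cross = 18.5·35 − 0.5·33 = 631.0000; (r_i+r_j)·cross = 19·631.0000 = 11989.0000
Σcross = 850.5000 → A = |Σcross|/2 = 425.2500 mm²
Σ(r_i+r_j)·cross = 27913.5000 → first moment M = |Σ|/6 = 4652.2500
R_c = M/A = 4652.2500/425.2500 = 10.9400 mm
θ = 258° = 4.502949 rad
V = θ·R_c·A = 4.502949·10.9400·425.2500 = 20948.847 mm³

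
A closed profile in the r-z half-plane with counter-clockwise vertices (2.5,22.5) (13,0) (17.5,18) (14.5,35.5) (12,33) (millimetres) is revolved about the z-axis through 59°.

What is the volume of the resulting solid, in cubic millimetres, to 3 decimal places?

Volume = 3130.637 mm³

Profile (r,z), 5 vertices: (2.5,22.5) (13,0) (17.5,18) (14.5,35.5) (12,33)
edge 0: (2.5,22.5)→(13,0)  cross = 2.5·0 − 13·22.5 = -292.5000; (r_i+r_j)·cross = 15.5·-292.5000 = -4533.7500
edge 1: (13,0)→(17.5,18)  cross = 13·18 − 17.5·0 = 234.0000; (r_i+r_j)·cross = 30.5·234.0000 = 7137.0000
edge 2: (17.5,18)→(14.5,35.5)  cross = 17.5·35.5 − 14.5·18 = 360.2500; (r_i+r_j)·cross = 32·360.2500 = 11528.0000
edge 3: (14.5,35.5)→(12,33)  cross = 14.5·33 − 12·35.5 = 52.5000; (r_i+r_j)·cross = 26.5·52.5000 = 1391.2500
edge 4: (12,33)→(2.5,22.5)  cross = 12·22.5 − 2.5·33 = 187.5000; (r_i+r_j)·cross = 14.5·187.5000 = 2718.7500
Σcross = 541.7500 → A = |Σcross|/2 = 270.8750 mm²
Σ(r_i+r_j)·cross = 18241.2500 → first moment M = |Σ|/6 = 3040.2083
R_c = M/A = 3040.2083/270.8750 = 11.2237 mm
θ = 59° = 1.029744 rad
V = θ·R_c·A = 1.029744·11.2237·270.8750 = 3130.637 mm³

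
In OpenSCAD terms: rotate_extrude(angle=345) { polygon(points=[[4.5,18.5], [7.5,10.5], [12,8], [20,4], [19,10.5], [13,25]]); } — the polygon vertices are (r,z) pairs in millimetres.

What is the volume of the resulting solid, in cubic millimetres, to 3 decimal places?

Volume = 12372.945 mm³

Profile (r,z), 6 vertices: (4.5,18.5) (7.5,10.5) (12,8) (20,4) (19,10.5) (13,25)
edge 0: (4.5,18.5)→(7.5,10.5)  cross = 4.5·10.5 − 7.5·18.5 = -91.5000; (r_i+r_j)·cross = 12·-91.5000 = -1098.0000
edge 1: (7.5,10.5)→(12,8)  cross = 7.5·8 − 12·10.5 = -66.0000; (r_i+r_j)·cross = 19.5·-66.0000 = -1287.0000
edge 2: (12,8)→(20,4)  cross = 12·4 − 20·8 = -112.0000; (r_i+r_j)·cross = 32·-112.0000 = -3584.0000
edge 3: (20,4)→(19,10.5)  cross = 20·10.5 − 19·4 = 134.0000; (r_i+r_j)·cross = 39·134.0000 = 5226.0000
edge 4: (19,10.5)→(13,25)  cross = 19·25 − 13·10.5 = 338.5000; (r_i+r_j)·cross = 32·338.5000 = 10832.0000
edge 5: (13,25)→(4.5,18.5)  cross = 13·18.5 − 4.5·25 = 128.0000; (r_i+r_j)·cross = 17.5·128.0000 = 2240.0000
Σcross = 331.0000 → A = |Σcross|/2 = 165.5000 mm²
Σ(r_i+r_j)·cross = 12329.0000 → first moment M = |Σ|/6 = 2054.8333
R_c = M/A = 2054.8333/165.5000 = 12.4159 mm
θ = 345° = 6.021386 rad
V = θ·R_c·A = 6.021386·12.4159·165.5000 = 12372.945 mm³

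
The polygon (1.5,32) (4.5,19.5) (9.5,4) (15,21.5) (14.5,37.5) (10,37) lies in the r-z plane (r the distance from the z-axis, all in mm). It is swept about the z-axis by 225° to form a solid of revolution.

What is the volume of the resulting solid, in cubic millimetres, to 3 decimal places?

Volume = 9751.864 mm³

Profile (r,z), 6 vertices: (1.5,32) (4.5,19.5) (9.5,4) (15,21.5) (14.5,37.5) (10,37)
edge 0: (1.5,32)→(4.5,19.5)  cross = 1.5·19.5 − 4.5·32 = -114.7500; (r_i+r_j)·cross = 6·-114.7500 = -688.5000
edge 1: (4.5,19.5)→(9.5,4)  cross = 4.5·4 − 9.5·19.5 = -167.2500; (r_i+r_j)·cross = 14·-167.2500 = -2341.5000
edge 2: (9.5,4)→(15,21.5)  cross = 9.5·21.5 − 15·4 = 144.2500; (r_i+r_j)·cross = 24.5·144.2500 = 3534.1250
edge 3: (15,21.5)→(14.5,37.5)  cross = 15·37.5 − 14.5·21.5 = 250.7500; (r_i+r_j)·cross = 29.5·250.7500 = 7397.1250
edge 4: (14.5,37.5)→(10,37)  cross = 14.5·37 − 10·37.5 = 161.5000; (r_i+r_j)·cross = 24.5·161.5000 = 3956.7500
edge 5: (10,37)→(1.5,32)  cross = 10·32 − 1.5·37 = 264.5000; (r_i+r_j)·cross = 11.5·264.5000 = 3041.7500
Σcross = 539.0000 → A = |Σcross|/2 = 269.5000 mm²
Σ(r_i+r_j)·cross = 14899.7500 → first moment M = |Σ|/6 = 2483.2917
R_c = M/A = 2483.2917/269.5000 = 9.2144 mm
θ = 225° = 3.926991 rad
V = θ·R_c·A = 3.926991·9.2144·269.5000 = 9751.864 mm³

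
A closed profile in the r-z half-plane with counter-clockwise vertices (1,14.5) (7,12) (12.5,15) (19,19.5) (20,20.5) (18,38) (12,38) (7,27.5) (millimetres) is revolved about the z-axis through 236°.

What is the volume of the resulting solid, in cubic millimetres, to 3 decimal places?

Profile (r,z), 8 vertices: (1,14.5) (7,12) (12.5,15) (19,19.5) (20,20.5) (18,38) (12,38) (7,27.5)
edge 0: (1,14.5)→(7,12)  cross = 1·12 − 7·14.5 = -89.5000; (r_i+r_j)·cross = 8·-89.5000 = -716.0000
edge 1: (7,12)→(12.5,15)  cross = 7·15 − 12.5·12 = -45.0000; (r_i+r_j)·cross = 19.5·-45.0000 = -877.5000
edge 2: (12.5,15)→(19,19.5)  cross = 12.5·19.5 − 19·15 = -41.2500; (r_i+r_j)·cross = 31.5·-41.2500 = -1299.3750
edge 3: (19,19.5)→(20,20.5)  cross = 19·20.5 − 20·19.5 = -0.5000; (r_i+r_j)·cross = 39·-0.5000 = -19.5000
edge 4: (20,20.5)→(18,38)  cross = 20·38 − 18·20.5 = 391.0000; (r_i+r_j)·cross = 38·391.0000 = 14858.0000
edge 5: (18,38)→(12,38)  cross = 18·38 − 12·38 = 228.0000; (r_i+r_j)·cross = 30·228.0000 = 6840.0000
edge 6: (12,38)→(7,27.5)  cross = 12·27.5 − 7·38 = 64.0000; (r_i+r_j)·cross = 19·64.0000 = 1216.0000
edge 7: (7,27.5)→(1,14.5)  cross = 7·14.5 − 1·27.5 = 74.0000; (r_i+r_j)·cross = 8·74.0000 = 592.0000
Σcross = 580.7500 → A = |Σcross|/2 = 290.3750 mm²
Σ(r_i+r_j)·cross = 20593.6250 → first moment M = |Σ|/6 = 3432.2708
R_c = M/A = 3432.2708/290.3750 = 11.8201 mm
θ = 236° = 4.118977 rad
V = θ·R_c·A = 4.118977·11.8201·290.3750 = 14137.445 mm³

Volume = 14137.445 mm³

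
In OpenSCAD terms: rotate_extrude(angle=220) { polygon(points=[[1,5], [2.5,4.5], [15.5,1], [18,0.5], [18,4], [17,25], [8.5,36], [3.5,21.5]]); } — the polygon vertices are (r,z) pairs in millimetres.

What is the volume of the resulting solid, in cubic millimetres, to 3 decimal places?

Profile (r,z), 8 vertices: (1,5) (2.5,4.5) (15.5,1) (18,0.5) (18,4) (17,25) (8.5,36) (3.5,21.5)
edge 0: (1,5)→(2.5,4.5)  cross = 1·4.5 − 2.5·5 = -8.0000; (r_i+r_j)·cross = 3.5·-8.0000 = -28.0000
edge 1: (2.5,4.5)→(15.5,1)  cross = 2.5·1 − 15.5·4.5 = -67.2500; (r_i+r_j)·cross = 18·-67.2500 = -1210.5000
edge 2: (15.5,1)→(18,0.5)  cross = 15.5·0.5 − 18·1 = -10.2500; (r_i+r_j)·cross = 33.5·-10.2500 = -343.3750
edge 3: (18,0.5)→(18,4)  cross = 18·4 − 18·0.5 = 63.0000; (r_i+r_j)·cross = 36·63.0000 = 2268.0000
edge 4: (18,4)→(17,25)  cross = 18·25 − 17·4 = 382.0000; (r_i+r_j)·cross = 35·382.0000 = 13370.0000
edge 5: (17,25)→(8.5,36)  cross = 17·36 − 8.5·25 = 399.5000; (r_i+r_j)·cross = 25.5·399.5000 = 10187.2500
edge 6: (8.5,36)→(3.5,21.5)  cross = 8.5·21.5 − 3.5·36 = 56.7500; (r_i+r_j)·cross = 12·56.7500 = 681.0000
edge 7: (3.5,21.5)→(1,5)  cross = 3.5·5 − 1·21.5 = -4.0000; (r_i+r_j)·cross = 4.5·-4.0000 = -18.0000
Σcross = 811.7500 → A = |Σcross|/2 = 405.8750 mm²
Σ(r_i+r_j)·cross = 24906.3750 → first moment M = |Σ|/6 = 4151.0625
R_c = M/A = 4151.0625/405.8750 = 10.2274 mm
θ = 220° = 3.839724 rad
V = θ·R_c·A = 3.839724·10.2274·405.8750 = 15938.936 mm³

Volume = 15938.936 mm³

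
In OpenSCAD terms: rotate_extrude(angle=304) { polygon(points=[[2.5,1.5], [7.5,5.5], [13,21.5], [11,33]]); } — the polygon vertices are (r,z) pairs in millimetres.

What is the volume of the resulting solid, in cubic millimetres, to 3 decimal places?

Profile (r,z), 4 vertices: (2.5,1.5) (7.5,5.5) (13,21.5) (11,33)
edge 0: (2.5,1.5)→(7.5,5.5)  cross = 2.5·5.5 − 7.5·1.5 = 2.5000; (r_i+r_j)·cross = 10·2.5000 = 25.0000
edge 1: (7.5,5.5)→(13,21.5)  cross = 7.5·21.5 − 13·5.5 = 89.7500; (r_i+r_j)·cross = 20.5·89.7500 = 1839.8750
edge 2: (13,21.5)→(11,33)  cross = 13·33 − 11·21.5 = 192.5000; (r_i+r_j)·cross = 24·192.5000 = 4620.0000
edge 3: (11,33)→(2.5,1.5)  cross = 11·1.5 − 2.5·33 = -66.0000; (r_i+r_j)·cross = 13.5·-66.0000 = -891.0000
Σcross = 218.7500 → A = |Σcross|/2 = 109.3750 mm²
Σ(r_i+r_j)·cross = 5593.8750 → first moment M = |Σ|/6 = 932.3125
R_c = M/A = 932.3125/109.3750 = 8.5240 mm
θ = 304° = 5.305801 rad
V = θ·R_c·A = 5.305801·8.5240·109.3750 = 4946.665 mm³

Volume = 4946.665 mm³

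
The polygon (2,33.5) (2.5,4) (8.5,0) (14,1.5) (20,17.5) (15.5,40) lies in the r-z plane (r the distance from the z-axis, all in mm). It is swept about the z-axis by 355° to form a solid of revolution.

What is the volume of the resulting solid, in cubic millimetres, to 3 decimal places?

Volume = 34428.139 mm³

Profile (r,z), 6 vertices: (2,33.5) (2.5,4) (8.5,0) (14,1.5) (20,17.5) (15.5,40)
edge 0: (2,33.5)→(2.5,4)  cross = 2·4 − 2.5·33.5 = -75.7500; (r_i+r_j)·cross = 4.5·-75.7500 = -340.8750
edge 1: (2.5,4)→(8.5,0)  cross = 2.5·0 − 8.5·4 = -34.0000; (r_i+r_j)·cross = 11·-34.0000 = -374.0000
edge 2: (8.5,0)→(14,1.5)  cross = 8.5·1.5 − 14·0 = 12.7500; (r_i+r_j)·cross = 22.5·12.7500 = 286.8750
edge 3: (14,1.5)→(20,17.5)  cross = 14·17.5 − 20·1.5 = 215.0000; (r_i+r_j)·cross = 34·215.0000 = 7310.0000
edge 4: (20,17.5)→(15.5,40)  cross = 20·40 − 15.5·17.5 = 528.7500; (r_i+r_j)·cross = 35.5·528.7500 = 18770.6250
edge 5: (15.5,40)→(2,33.5)  cross = 15.5·33.5 − 2·40 = 439.2500; (r_i+r_j)·cross = 17.5·439.2500 = 7686.8750
Σcross = 1086.0000 → A = |Σcross|/2 = 543.0000 mm²
Σ(r_i+r_j)·cross = 33339.5000 → first moment M = |Σ|/6 = 5556.5833
R_c = M/A = 5556.5833/543.0000 = 10.2331 mm
θ = 355° = 6.195919 rad
V = θ·R_c·A = 6.195919·10.2331·543.0000 = 34428.139 mm³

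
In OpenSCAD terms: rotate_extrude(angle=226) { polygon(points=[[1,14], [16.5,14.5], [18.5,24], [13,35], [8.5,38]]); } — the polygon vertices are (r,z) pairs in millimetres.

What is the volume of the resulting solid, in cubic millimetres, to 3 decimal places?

Volume = 10679.582 mm³

Profile (r,z), 5 vertices: (1,14) (16.5,14.5) (18.5,24) (13,35) (8.5,38)
edge 0: (1,14)→(16.5,14.5)  cross = 1·14.5 − 16.5·14 = -216.5000; (r_i+r_j)·cross = 17.5·-216.5000 = -3788.7500
edge 1: (16.5,14.5)→(18.5,24)  cross = 16.5·24 − 18.5·14.5 = 127.7500; (r_i+r_j)·cross = 35·127.7500 = 4471.2500
edge 2: (18.5,24)→(13,35)  cross = 18.5·35 − 13·24 = 335.5000; (r_i+r_j)·cross = 31.5·335.5000 = 10568.2500
edge 3: (13,35)→(8.5,38)  cross = 13·38 − 8.5·35 = 196.5000; (r_i+r_j)·cross = 21.5·196.5000 = 4224.7500
edge 4: (8.5,38)→(1,14)  cross = 8.5·14 − 1·38 = 81.0000; (r_i+r_j)·cross = 9.5·81.0000 = 769.5000
Σcross = 524.2500 → A = |Σcross|/2 = 262.1250 mm²
Σ(r_i+r_j)·cross = 16245.0000 → first moment M = |Σ|/6 = 2707.5000
R_c = M/A = 2707.5000/262.1250 = 10.3290 mm
θ = 226° = 3.944444 rad
V = θ·R_c·A = 3.944444·10.3290·262.1250 = 10679.582 mm³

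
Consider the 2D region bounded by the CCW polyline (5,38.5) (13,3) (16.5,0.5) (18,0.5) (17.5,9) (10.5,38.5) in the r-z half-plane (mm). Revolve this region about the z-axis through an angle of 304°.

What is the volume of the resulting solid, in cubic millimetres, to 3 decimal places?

Profile (r,z), 6 vertices: (5,38.5) (13,3) (16.5,0.5) (18,0.5) (17.5,9) (10.5,38.5)
edge 0: (5,38.5)→(13,3)  cross = 5·3 − 13·38.5 = -485.5000; (r_i+r_j)·cross = 18·-485.5000 = -8739.0000
edge 1: (13,3)→(16.5,0.5)  cross = 13·0.5 − 16.5·3 = -43.0000; (r_i+r_j)·cross = 29.5·-43.0000 = -1268.5000
edge 2: (16.5,0.5)→(18,0.5)  cross = 16.5·0.5 − 18·0.5 = -0.7500; (r_i+r_j)·cross = 34.5·-0.7500 = -25.8750
edge 3: (18,0.5)→(17.5,9)  cross = 18·9 − 17.5·0.5 = 153.2500; (r_i+r_j)·cross = 35.5·153.2500 = 5440.3750
edge 4: (17.5,9)→(10.5,38.5)  cross = 17.5·38.5 − 10.5·9 = 579.2500; (r_i+r_j)·cross = 28·579.2500 = 16219.0000
edge 5: (10.5,38.5)→(5,38.5)  cross = 10.5·38.5 − 5·38.5 = 211.7500; (r_i+r_j)·cross = 15.5·211.7500 = 3282.1250
Σcross = 415.0000 → A = |Σcross|/2 = 207.5000 mm²
Σ(r_i+r_j)·cross = 14908.1250 → first moment M = |Σ|/6 = 2484.6875
R_c = M/A = 2484.6875/207.5000 = 11.9744 mm
θ = 304° = 5.305801 rad
V = θ·R_c·A = 5.305801·11.9744·207.5000 = 13183.257 mm³

Volume = 13183.257 mm³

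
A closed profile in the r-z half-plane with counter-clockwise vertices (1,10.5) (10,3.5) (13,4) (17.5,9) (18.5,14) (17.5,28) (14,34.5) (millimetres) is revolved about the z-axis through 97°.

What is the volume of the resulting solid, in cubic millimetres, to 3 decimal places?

Volume = 5982.425 mm³

Profile (r,z), 7 vertices: (1,10.5) (10,3.5) (13,4) (17.5,9) (18.5,14) (17.5,28) (14,34.5)
edge 0: (1,10.5)→(10,3.5)  cross = 1·3.5 − 10·10.5 = -101.5000; (r_i+r_j)·cross = 11·-101.5000 = -1116.5000
edge 1: (10,3.5)→(13,4)  cross = 10·4 − 13·3.5 = -5.5000; (r_i+r_j)·cross = 23·-5.5000 = -126.5000
edge 2: (13,4)→(17.5,9)  cross = 13·9 − 17.5·4 = 47.0000; (r_i+r_j)·cross = 30.5·47.0000 = 1433.5000
edge 3: (17.5,9)→(18.5,14)  cross = 17.5·14 − 18.5·9 = 78.5000; (r_i+r_j)·cross = 36·78.5000 = 2826.0000
edge 4: (18.5,14)→(17.5,28)  cross = 18.5·28 − 17.5·14 = 273.0000; (r_i+r_j)·cross = 36·273.0000 = 9828.0000
edge 5: (17.5,28)→(14,34.5)  cross = 17.5·34.5 − 14·28 = 211.7500; (r_i+r_j)·cross = 31.5·211.7500 = 6670.1250
edge 6: (14,34.5)→(1,10.5)  cross = 14·10.5 − 1·34.5 = 112.5000; (r_i+r_j)·cross = 15·112.5000 = 1687.5000
Σcross = 615.7500 → A = |Σcross|/2 = 307.8750 mm²
Σ(r_i+r_j)·cross = 21202.1250 → first moment M = |Σ|/6 = 3533.6875
R_c = M/A = 3533.6875/307.8750 = 11.4777 mm
θ = 97° = 1.692969 rad
V = θ·R_c·A = 1.692969·11.4777·307.8750 = 5982.425 mm³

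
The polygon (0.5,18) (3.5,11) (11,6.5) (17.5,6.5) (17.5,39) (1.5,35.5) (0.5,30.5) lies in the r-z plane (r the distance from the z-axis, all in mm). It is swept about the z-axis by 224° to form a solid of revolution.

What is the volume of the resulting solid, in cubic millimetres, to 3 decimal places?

Volume = 18107.349 mm³

Profile (r,z), 7 vertices: (0.5,18) (3.5,11) (11,6.5) (17.5,6.5) (17.5,39) (1.5,35.5) (0.5,30.5)
edge 0: (0.5,18)→(3.5,11)  cross = 0.5·11 − 3.5·18 = -57.5000; (r_i+r_j)·cross = 4·-57.5000 = -230.0000
edge 1: (3.5,11)→(11,6.5)  cross = 3.5·6.5 − 11·11 = -98.2500; (r_i+r_j)·cross = 14.5·-98.2500 = -1424.6250
edge 2: (11,6.5)→(17.5,6.5)  cross = 11·6.5 − 17.5·6.5 = -42.2500; (r_i+r_j)·cross = 28.5·-42.2500 = -1204.1250
edge 3: (17.5,6.5)→(17.5,39)  cross = 17.5·39 − 17.5·6.5 = 568.7500; (r_i+r_j)·cross = 35·568.7500 = 19906.2500
edge 4: (17.5,39)→(1.5,35.5)  cross = 17.5·35.5 − 1.5·39 = 562.7500; (r_i+r_j)·cross = 19·562.7500 = 10692.2500
edge 5: (1.5,35.5)→(0.5,30.5)  cross = 1.5·30.5 − 0.5·35.5 = 28.0000; (r_i+r_j)·cross = 2·28.0000 = 56.0000
edge 6: (0.5,30.5)→(0.5,18)  cross = 0.5·18 − 0.5·30.5 = -6.2500; (r_i+r_j)·cross = 1·-6.2500 = -6.2500
Σcross = 955.2500 → A = |Σcross|/2 = 477.6250 mm²
Σ(r_i+r_j)·cross = 27789.5000 → first moment M = |Σ|/6 = 4631.5833
R_c = M/A = 4631.5833/477.6250 = 9.6971 mm
θ = 224° = 3.909538 rad
V = θ·R_c·A = 3.909538·9.6971·477.6250 = 18107.349 mm³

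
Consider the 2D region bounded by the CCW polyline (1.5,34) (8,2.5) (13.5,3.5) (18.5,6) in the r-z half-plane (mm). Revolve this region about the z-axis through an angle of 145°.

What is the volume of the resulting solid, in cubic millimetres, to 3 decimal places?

Volume = 4322.482 mm³

Profile (r,z), 4 vertices: (1.5,34) (8,2.5) (13.5,3.5) (18.5,6)
edge 0: (1.5,34)→(8,2.5)  cross = 1.5·2.5 − 8·34 = -268.2500; (r_i+r_j)·cross = 9.5·-268.2500 = -2548.3750
edge 1: (8,2.5)→(13.5,3.5)  cross = 8·3.5 − 13.5·2.5 = -5.7500; (r_i+r_j)·cross = 21.5·-5.7500 = -123.6250
edge 2: (13.5,3.5)→(18.5,6)  cross = 13.5·6 − 18.5·3.5 = 16.2500; (r_i+r_j)·cross = 32·16.2500 = 520.0000
edge 3: (18.5,6)→(1.5,34)  cross = 18.5·34 − 1.5·6 = 620.0000; (r_i+r_j)·cross = 20·620.0000 = 12400.0000
Σcross = 362.2500 → A = |Σcross|/2 = 181.1250 mm²
Σ(r_i+r_j)·cross = 10248.0000 → first moment M = |Σ|/6 = 1708.0000
R_c = M/A = 1708.0000/181.1250 = 9.4300 mm
θ = 145° = 2.530727 rad
V = θ·R_c·A = 2.530727·9.4300·181.1250 = 4322.482 mm³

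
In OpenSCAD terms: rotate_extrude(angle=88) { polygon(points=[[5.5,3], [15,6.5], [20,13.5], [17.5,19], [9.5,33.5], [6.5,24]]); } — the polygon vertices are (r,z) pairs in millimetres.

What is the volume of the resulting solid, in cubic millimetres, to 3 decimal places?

Profile (r,z), 6 vertices: (5.5,3) (15,6.5) (20,13.5) (17.5,19) (9.5,33.5) (6.5,24)
edge 0: (5.5,3)→(15,6.5)  cross = 5.5·6.5 − 15·3 = -9.2500; (r_i+r_j)·cross = 20.5·-9.2500 = -189.6250
edge 1: (15,6.5)→(20,13.5)  cross = 15·13.5 − 20·6.5 = 72.5000; (r_i+r_j)·cross = 35·72.5000 = 2537.5000
edge 2: (20,13.5)→(17.5,19)  cross = 20·19 − 17.5·13.5 = 143.7500; (r_i+r_j)·cross = 37.5·143.7500 = 5390.6250
edge 3: (17.5,19)→(9.5,33.5)  cross = 17.5·33.5 − 9.5·19 = 405.7500; (r_i+r_j)·cross = 27·405.7500 = 10955.2500
edge 4: (9.5,33.5)→(6.5,24)  cross = 9.5·24 − 6.5·33.5 = 10.2500; (r_i+r_j)·cross = 16·10.2500 = 164.0000
edge 5: (6.5,24)→(5.5,3)  cross = 6.5·3 − 5.5·24 = -112.5000; (r_i+r_j)·cross = 12·-112.5000 = -1350.0000
Σcross = 510.5000 → A = |Σcross|/2 = 255.2500 mm²
Σ(r_i+r_j)·cross = 17507.7500 → first moment M = |Σ|/6 = 2917.9583
R_c = M/A = 2917.9583/255.2500 = 11.4318 mm
θ = 88° = 1.535890 rad
V = θ·R_c·A = 1.535890·11.4318·255.2500 = 4481.662 mm³

Volume = 4481.662 mm³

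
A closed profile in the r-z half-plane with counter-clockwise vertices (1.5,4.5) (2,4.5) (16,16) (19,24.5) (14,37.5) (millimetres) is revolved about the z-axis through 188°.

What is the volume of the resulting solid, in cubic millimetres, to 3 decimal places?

Volume = 8011.780 mm³

Profile (r,z), 5 vertices: (1.5,4.5) (2,4.5) (16,16) (19,24.5) (14,37.5)
edge 0: (1.5,4.5)→(2,4.5)  cross = 1.5·4.5 − 2·4.5 = -2.2500; (r_i+r_j)·cross = 3.5·-2.2500 = -7.8750
edge 1: (2,4.5)→(16,16)  cross = 2·16 − 16·4.5 = -40.0000; (r_i+r_j)·cross = 18·-40.0000 = -720.0000
edge 2: (16,16)→(19,24.5)  cross = 16·24.5 − 19·16 = 88.0000; (r_i+r_j)·cross = 35·88.0000 = 3080.0000
edge 3: (19,24.5)→(14,37.5)  cross = 19·37.5 − 14·24.5 = 369.5000; (r_i+r_j)·cross = 33·369.5000 = 12193.5000
edge 4: (14,37.5)→(1.5,4.5)  cross = 14·4.5 − 1.5·37.5 = 6.7500; (r_i+r_j)·cross = 15.5·6.7500 = 104.6250
Σcross = 422.0000 → A = |Σcross|/2 = 211.0000 mm²
Σ(r_i+r_j)·cross = 14650.2500 → first moment M = |Σ|/6 = 2441.7083
R_c = M/A = 2441.7083/211.0000 = 11.5721 mm
θ = 188° = 3.281219 rad
V = θ·R_c·A = 3.281219·11.5721·211.0000 = 8011.780 mm³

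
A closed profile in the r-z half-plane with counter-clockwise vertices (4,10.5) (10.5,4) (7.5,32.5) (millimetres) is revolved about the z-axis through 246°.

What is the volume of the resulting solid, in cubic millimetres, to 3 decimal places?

Volume = 2609.381 mm³

Profile (r,z), 3 vertices: (4,10.5) (10.5,4) (7.5,32.5)
edge 0: (4,10.5)→(10.5,4)  cross = 4·4 − 10.5·10.5 = -94.2500; (r_i+r_j)·cross = 14.5·-94.2500 = -1366.6250
edge 1: (10.5,4)→(7.5,32.5)  cross = 10.5·32.5 − 7.5·4 = 311.2500; (r_i+r_j)·cross = 18·311.2500 = 5602.5000
edge 2: (7.5,32.5)→(4,10.5)  cross = 7.5·10.5 − 4·32.5 = -51.2500; (r_i+r_j)·cross = 11.5·-51.2500 = -589.3750
Σcross = 165.7500 → A = |Σcross|/2 = 82.8750 mm²
Σ(r_i+r_j)·cross = 3646.5000 → first moment M = |Σ|/6 = 607.7500
R_c = M/A = 607.7500/82.8750 = 7.3333 mm
θ = 246° = 4.293510 rad
V = θ·R_c·A = 4.293510·7.3333·82.8750 = 2609.381 mm³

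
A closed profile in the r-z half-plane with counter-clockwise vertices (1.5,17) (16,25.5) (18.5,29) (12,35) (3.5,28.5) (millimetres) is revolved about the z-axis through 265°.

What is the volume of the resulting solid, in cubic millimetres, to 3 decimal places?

Volume = 6369.372 mm³

Profile (r,z), 5 vertices: (1.5,17) (16,25.5) (18.5,29) (12,35) (3.5,28.5)
edge 0: (1.5,17)→(16,25.5)  cross = 1.5·25.5 − 16·17 = -233.7500; (r_i+r_j)·cross = 17.5·-233.7500 = -4090.6250
edge 1: (16,25.5)→(18.5,29)  cross = 16·29 − 18.5·25.5 = -7.7500; (r_i+r_j)·cross = 34.5·-7.7500 = -267.3750
edge 2: (18.5,29)→(12,35)  cross = 18.5·35 − 12·29 = 299.5000; (r_i+r_j)·cross = 30.5·299.5000 = 9134.7500
edge 3: (12,35)→(3.5,28.5)  cross = 12·28.5 − 3.5·35 = 219.5000; (r_i+r_j)·cross = 15.5·219.5000 = 3402.2500
edge 4: (3.5,28.5)→(1.5,17)  cross = 3.5·17 − 1.5·28.5 = 16.7500; (r_i+r_j)·cross = 5·16.7500 = 83.7500
Σcross = 294.2500 → A = |Σcross|/2 = 147.1250 mm²
Σ(r_i+r_j)·cross = 8262.7500 → first moment M = |Σ|/6 = 1377.1250
R_c = M/A = 1377.1250/147.1250 = 9.3602 mm
θ = 265° = 4.625123 rad
V = θ·R_c·A = 4.625123·9.3602·147.1250 = 6369.372 mm³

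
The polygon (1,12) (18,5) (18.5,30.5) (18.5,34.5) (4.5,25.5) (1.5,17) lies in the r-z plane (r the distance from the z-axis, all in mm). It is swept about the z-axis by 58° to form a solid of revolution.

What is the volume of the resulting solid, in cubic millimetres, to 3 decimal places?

Volume = 3864.041 mm³

Profile (r,z), 6 vertices: (1,12) (18,5) (18.5,30.5) (18.5,34.5) (4.5,25.5) (1.5,17)
edge 0: (1,12)→(18,5)  cross = 1·5 − 18·12 = -211.0000; (r_i+r_j)·cross = 19·-211.0000 = -4009.0000
edge 1: (18,5)→(18.5,30.5)  cross = 18·30.5 − 18.5·5 = 456.5000; (r_i+r_j)·cross = 36.5·456.5000 = 16662.2500
edge 2: (18.5,30.5)→(18.5,34.5)  cross = 18.5·34.5 − 18.5·30.5 = 74.0000; (r_i+r_j)·cross = 37·74.0000 = 2738.0000
edge 3: (18.5,34.5)→(4.5,25.5)  cross = 18.5·25.5 − 4.5·34.5 = 316.5000; (r_i+r_j)·cross = 23·316.5000 = 7279.5000
edge 4: (4.5,25.5)→(1.5,17)  cross = 4.5·17 − 1.5·25.5 = 38.2500; (r_i+r_j)·cross = 6·38.2500 = 229.5000
edge 5: (1.5,17)→(1,12)  cross = 1.5·12 − 1·17 = 1.0000; (r_i+r_j)·cross = 2.5·1.0000 = 2.5000
Σcross = 675.2500 → A = |Σcross|/2 = 337.6250 mm²
Σ(r_i+r_j)·cross = 22902.7500 → first moment M = |Σ|/6 = 3817.1250
R_c = M/A = 3817.1250/337.6250 = 11.3058 mm
θ = 58° = 1.012291 rad
V = θ·R_c·A = 1.012291·11.3058·337.6250 = 3864.041 mm³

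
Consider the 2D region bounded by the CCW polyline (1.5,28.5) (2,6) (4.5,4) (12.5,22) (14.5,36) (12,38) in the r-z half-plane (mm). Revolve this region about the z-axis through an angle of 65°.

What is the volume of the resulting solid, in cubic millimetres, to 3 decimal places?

Profile (r,z), 6 vertices: (1.5,28.5) (2,6) (4.5,4) (12.5,22) (14.5,36) (12,38)
edge 0: (1.5,28.5)→(2,6)  cross = 1.5·6 − 2·28.5 = -48.0000; (r_i+r_j)·cross = 3.5·-48.0000 = -168.0000
edge 1: (2,6)→(4.5,4)  cross = 2·4 − 4.5·6 = -19.0000; (r_i+r_j)·cross = 6.5·-19.0000 = -123.5000
edge 2: (4.5,4)→(12.5,22)  cross = 4.5·22 − 12.5·4 = 49.0000; (r_i+r_j)·cross = 17·49.0000 = 833.0000
edge 3: (12.5,22)→(14.5,36)  cross = 12.5·36 − 14.5·22 = 131.0000; (r_i+r_j)·cross = 27·131.0000 = 3537.0000
edge 4: (14.5,36)→(12,38)  cross = 14.5·38 − 12·36 = 119.0000; (r_i+r_j)·cross = 26.5·119.0000 = 3153.5000
edge 5: (12,38)→(1.5,28.5)  cross = 12·28.5 − 1.5·38 = 285.0000; (r_i+r_j)·cross = 13.5·285.0000 = 3847.5000
Σcross = 517.0000 → A = |Σcross|/2 = 258.5000 mm²
Σ(r_i+r_j)·cross = 11079.5000 → first moment M = |Σ|/6 = 1846.5833
R_c = M/A = 1846.5833/258.5000 = 7.1435 mm
θ = 65° = 1.134464 rad
V = θ·R_c·A = 1.134464·7.1435·258.5000 = 2094.882 mm³

Volume = 2094.882 mm³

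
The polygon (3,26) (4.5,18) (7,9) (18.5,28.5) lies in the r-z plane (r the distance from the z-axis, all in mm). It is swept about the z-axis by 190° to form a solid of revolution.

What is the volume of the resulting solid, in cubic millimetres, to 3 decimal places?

Volume = 4360.152 mm³

Profile (r,z), 4 vertices: (3,26) (4.5,18) (7,9) (18.5,28.5)
edge 0: (3,26)→(4.5,18)  cross = 3·18 − 4.5·26 = -63.0000; (r_i+r_j)·cross = 7.5·-63.0000 = -472.5000
edge 1: (4.5,18)→(7,9)  cross = 4.5·9 − 7·18 = -85.5000; (r_i+r_j)·cross = 11.5·-85.5000 = -983.2500
edge 2: (7,9)→(18.5,28.5)  cross = 7·28.5 − 18.5·9 = 33.0000; (r_i+r_j)·cross = 25.5·33.0000 = 841.5000
edge 3: (18.5,28.5)→(3,26)  cross = 18.5·26 − 3·28.5 = 395.5000; (r_i+r_j)·cross = 21.5·395.5000 = 8503.2500
Σcross = 280.0000 → A = |Σcross|/2 = 140.0000 mm²
Σ(r_i+r_j)·cross = 7889.0000 → first moment M = |Σ|/6 = 1314.8333
R_c = M/A = 1314.8333/140.0000 = 9.3917 mm
θ = 190° = 3.316126 rad
V = θ·R_c·A = 3.316126·9.3917·140.0000 = 4360.152 mm³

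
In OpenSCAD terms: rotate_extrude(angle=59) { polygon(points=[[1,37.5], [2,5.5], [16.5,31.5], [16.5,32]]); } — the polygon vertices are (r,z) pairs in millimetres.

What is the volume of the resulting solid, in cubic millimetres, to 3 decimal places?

Profile (r,z), 4 vertices: (1,37.5) (2,5.5) (16.5,31.5) (16.5,32)
edge 0: (1,37.5)→(2,5.5)  cross = 1·5.5 − 2·37.5 = -69.5000; (r_i+r_j)·cross = 3·-69.5000 = -208.5000
edge 1: (2,5.5)→(16.5,31.5)  cross = 2·31.5 − 16.5·5.5 = -27.7500; (r_i+r_j)·cross = 18.5·-27.7500 = -513.3750
edge 2: (16.5,31.5)→(16.5,32)  cross = 16.5·32 − 16.5·31.5 = 8.2500; (r_i+r_j)·cross = 33·8.2500 = 272.2500
edge 3: (16.5,32)→(1,37.5)  cross = 16.5·37.5 − 1·32 = 586.7500; (r_i+r_j)·cross = 17.5·586.7500 = 10268.1250
Σcross = 497.7500 → A = |Σcross|/2 = 248.8750 mm²
Σ(r_i+r_j)·cross = 9818.5000 → first moment M = |Σ|/6 = 1636.4167
R_c = M/A = 1636.4167/248.8750 = 6.5753 mm
θ = 59° = 1.029744 rad
V = θ·R_c·A = 1.029744·6.5753·248.8750 = 1685.091 mm³

Volume = 1685.091 mm³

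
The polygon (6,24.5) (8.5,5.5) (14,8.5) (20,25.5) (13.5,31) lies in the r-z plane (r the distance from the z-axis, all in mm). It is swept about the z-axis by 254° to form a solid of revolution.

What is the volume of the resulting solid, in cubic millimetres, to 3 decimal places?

Volume = 11651.945 mm³

Profile (r,z), 5 vertices: (6,24.5) (8.5,5.5) (14,8.5) (20,25.5) (13.5,31)
edge 0: (6,24.5)→(8.5,5.5)  cross = 6·5.5 − 8.5·24.5 = -175.2500; (r_i+r_j)·cross = 14.5·-175.2500 = -2541.1250
edge 1: (8.5,5.5)→(14,8.5)  cross = 8.5·8.5 − 14·5.5 = -4.7500; (r_i+r_j)·cross = 22.5·-4.7500 = -106.8750
edge 2: (14,8.5)→(20,25.5)  cross = 14·25.5 − 20·8.5 = 187.0000; (r_i+r_j)·cross = 34·187.0000 = 6358.0000
edge 3: (20,25.5)→(13.5,31)  cross = 20·31 − 13.5·25.5 = 275.7500; (r_i+r_j)·cross = 33.5·275.7500 = 9237.6250
edge 4: (13.5,31)→(6,24.5)  cross = 13.5·24.5 − 6·31 = 144.7500; (r_i+r_j)·cross = 19.5·144.7500 = 2822.6250
Σcross = 427.5000 → A = |Σcross|/2 = 213.7500 mm²
Σ(r_i+r_j)·cross = 15770.2500 → first moment M = |Σ|/6 = 2628.3750
R_c = M/A = 2628.3750/213.7500 = 12.2965 mm
θ = 254° = 4.433136 rad
V = θ·R_c·A = 4.433136·12.2965·213.7500 = 11651.945 mm³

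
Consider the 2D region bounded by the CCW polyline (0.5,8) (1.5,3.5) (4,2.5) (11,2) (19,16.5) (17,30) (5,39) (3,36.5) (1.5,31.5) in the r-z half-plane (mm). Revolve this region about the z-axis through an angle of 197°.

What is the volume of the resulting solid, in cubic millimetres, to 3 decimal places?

Volume = 15093.558 mm³

Profile (r,z), 9 vertices: (0.5,8) (1.5,3.5) (4,2.5) (11,2) (19,16.5) (17,30) (5,39) (3,36.5) (1.5,31.5)
edge 0: (0.5,8)→(1.5,3.5)  cross = 0.5·3.5 − 1.5·8 = -10.2500; (r_i+r_j)·cross = 2·-10.2500 = -20.5000
edge 1: (1.5,3.5)→(4,2.5)  cross = 1.5·2.5 − 4·3.5 = -10.2500; (r_i+r_j)·cross = 5.5·-10.2500 = -56.3750
edge 2: (4,2.5)→(11,2)  cross = 4·2 − 11·2.5 = -19.5000; (r_i+r_j)·cross = 15·-19.5000 = -292.5000
edge 3: (11,2)→(19,16.5)  cross = 11·16.5 − 19·2 = 143.5000; (r_i+r_j)·cross = 30·143.5000 = 4305.0000
edge 4: (19,16.5)→(17,30)  cross = 19·30 − 17·16.5 = 289.5000; (r_i+r_j)·cross = 36·289.5000 = 10422.0000
edge 5: (17,30)→(5,39)  cross = 17·39 − 5·30 = 513.0000; (r_i+r_j)·cross = 22·513.0000 = 11286.0000
edge 6: (5,39)→(3,36.5)  cross = 5·36.5 − 3·39 = 65.5000; (r_i+r_j)·cross = 8·65.5000 = 524.0000
edge 7: (3,36.5)→(1.5,31.5)  cross = 3·31.5 − 1.5·36.5 = 39.7500; (r_i+r_j)·cross = 4.5·39.7500 = 178.8750
edge 8: (1.5,31.5)→(0.5,8)  cross = 1.5·8 − 0.5·31.5 = -3.7500; (r_i+r_j)·cross = 2·-3.7500 = -7.5000
Σcross = 1007.5000 → A = |Σcross|/2 = 503.7500 mm²
Σ(r_i+r_j)·cross = 26339.0000 → first moment M = |Σ|/6 = 4389.8333
R_c = M/A = 4389.8333/503.7500 = 8.7143 mm
θ = 197° = 3.438299 rad
V = θ·R_c·A = 3.438299·8.7143·503.7500 = 15093.558 mm³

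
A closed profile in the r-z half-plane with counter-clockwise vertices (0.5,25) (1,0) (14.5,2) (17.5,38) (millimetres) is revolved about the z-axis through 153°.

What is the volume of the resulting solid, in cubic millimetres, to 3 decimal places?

Volume = 10698.550 mm³

Profile (r,z), 4 vertices: (0.5,25) (1,0) (14.5,2) (17.5,38)
edge 0: (0.5,25)→(1,0)  cross = 0.5·0 − 1·25 = -25.0000; (r_i+r_j)·cross = 1.5·-25.0000 = -37.5000
edge 1: (1,0)→(14.5,2)  cross = 1·2 − 14.5·0 = 2.0000; (r_i+r_j)·cross = 15.5·2.0000 = 31.0000
edge 2: (14.5,2)→(17.5,38)  cross = 14.5·38 − 17.5·2 = 516.0000; (r_i+r_j)·cross = 32·516.0000 = 16512.0000
edge 3: (17.5,38)→(0.5,25)  cross = 17.5·25 − 0.5·38 = 418.5000; (r_i+r_j)·cross = 18·418.5000 = 7533.0000
Σcross = 911.5000 → A = |Σcross|/2 = 455.7500 mm²
Σ(r_i+r_j)·cross = 24038.5000 → first moment M = |Σ|/6 = 4006.4167
R_c = M/A = 4006.4167/455.7500 = 8.7908 mm
θ = 153° = 2.670354 rad
V = θ·R_c·A = 2.670354·8.7908·455.7500 = 10698.550 mm³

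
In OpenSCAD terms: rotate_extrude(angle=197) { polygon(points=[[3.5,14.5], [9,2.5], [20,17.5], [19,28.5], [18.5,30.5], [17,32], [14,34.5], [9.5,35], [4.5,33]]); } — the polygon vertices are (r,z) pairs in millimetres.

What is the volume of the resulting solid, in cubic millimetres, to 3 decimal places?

Volume = 14506.827 mm³

Profile (r,z), 9 vertices: (3.5,14.5) (9,2.5) (20,17.5) (19,28.5) (18.5,30.5) (17,32) (14,34.5) (9.5,35) (4.5,33)
edge 0: (3.5,14.5)→(9,2.5)  cross = 3.5·2.5 − 9·14.5 = -121.7500; (r_i+r_j)·cross = 12.5·-121.7500 = -1521.8750
edge 1: (9,2.5)→(20,17.5)  cross = 9·17.5 − 20·2.5 = 107.5000; (r_i+r_j)·cross = 29·107.5000 = 3117.5000
edge 2: (20,17.5)→(19,28.5)  cross = 20·28.5 − 19·17.5 = 237.5000; (r_i+r_j)·cross = 39·237.5000 = 9262.5000
edge 3: (19,28.5)→(18.5,30.5)  cross = 19·30.5 − 18.5·28.5 = 52.2500; (r_i+r_j)·cross = 37.5·52.2500 = 1959.3750
edge 4: (18.5,30.5)→(17,32)  cross = 18.5·32 − 17·30.5 = 73.5000; (r_i+r_j)·cross = 35.5·73.5000 = 2609.2500
edge 5: (17,32)→(14,34.5)  cross = 17·34.5 − 14·32 = 138.5000; (r_i+r_j)·cross = 31·138.5000 = 4293.5000
edge 6: (14,34.5)→(9.5,35)  cross = 14·35 − 9.5·34.5 = 162.2500; (r_i+r_j)·cross = 23.5·162.2500 = 3812.8750
edge 7: (9.5,35)→(4.5,33)  cross = 9.5·33 − 4.5·35 = 156.0000; (r_i+r_j)·cross = 14·156.0000 = 2184.0000
edge 8: (4.5,33)→(3.5,14.5)  cross = 4.5·14.5 − 3.5·33 = -50.2500; (r_i+r_j)·cross = 8·-50.2500 = -402.0000
Σcross = 755.5000 → A = |Σcross|/2 = 377.7500 mm²
Σ(r_i+r_j)·cross = 25315.1250 → first moment M = |Σ|/6 = 4219.1875
R_c = M/A = 4219.1875/377.7500 = 11.1693 mm
θ = 197° = 3.438299 rad
V = θ·R_c·A = 3.438299·11.1693·377.7500 = 14506.827 mm³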